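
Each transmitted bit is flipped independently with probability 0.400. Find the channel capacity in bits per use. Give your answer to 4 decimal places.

Binary symmetric channel: C = 1 − h₂(ε) where h₂ is the binary entropy function.
h₂(0.400) = −0.400·log₂0.400 − 0.600·log₂0.600 = 0.9710.
C = 1 − 0.9710 = 0.0290 bits per channel use.

0.0290 bits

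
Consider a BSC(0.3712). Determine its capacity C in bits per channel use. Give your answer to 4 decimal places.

0.0484 bits

Binary symmetric channel: C = 1 − h₂(ε) where h₂ is the binary entropy function.
h₂(0.3712) = −0.3712·log₂0.3712 − 0.6288·log₂0.6288 = 0.9516.
C = 1 − 0.9516 = 0.0484 bits per channel use.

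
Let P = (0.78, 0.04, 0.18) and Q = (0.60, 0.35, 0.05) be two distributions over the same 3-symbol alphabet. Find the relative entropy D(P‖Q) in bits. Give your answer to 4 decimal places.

D(P‖Q) = Σ p·log₂(p/q).
  0.78·log₂(0.78/0.60) = 0.29524
  0.04·log₂(0.04/0.35) = -0.12517
  0.18·log₂(0.18/0.05) = 0.33264
D(P‖Q) = 0.5027 bits.

0.5027 bits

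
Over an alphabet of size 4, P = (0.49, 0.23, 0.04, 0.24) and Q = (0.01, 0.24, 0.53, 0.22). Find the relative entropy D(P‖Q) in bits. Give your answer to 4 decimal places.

D(P‖Q) = Σ p·log₂(p/q).
  0.49·log₂(0.49/0.01) = 2.75121
  0.23·log₂(0.23/0.24) = -0.01412
  0.04·log₂(0.04/0.53) = -0.14912
  0.24·log₂(0.24/0.22) = 0.03013
D(P‖Q) = 2.6181 bits.

2.6181 bits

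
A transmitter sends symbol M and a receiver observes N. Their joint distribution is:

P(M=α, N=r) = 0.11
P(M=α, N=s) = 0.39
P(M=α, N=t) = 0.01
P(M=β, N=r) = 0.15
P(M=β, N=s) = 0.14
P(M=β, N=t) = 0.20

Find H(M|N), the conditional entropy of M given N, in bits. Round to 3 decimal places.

Chain rule: H(M|N) = H(M,N) − H(N).
Marginals: p(M) = (0.5100, 0.4900), p(N) = (0.2600, 0.5300, 0.2100).
H(M,N) = 2.2186 bits; H(N) = 1.4636 bits.
H(M|N) = 2.2186 − 1.4636 = 0.755 bits.

0.755 bits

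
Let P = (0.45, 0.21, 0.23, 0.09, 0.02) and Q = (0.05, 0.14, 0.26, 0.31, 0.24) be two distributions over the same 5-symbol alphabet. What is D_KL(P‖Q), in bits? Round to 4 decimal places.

1.2763 bits

D(P‖Q) = Σ p·log₂(p/q).
  0.45·log₂(0.45/0.05) = 1.42647
  0.21·log₂(0.21/0.14) = 0.12284
  0.23·log₂(0.23/0.26) = -0.04068
  0.09·log₂(0.09/0.31) = -0.16058
  0.02·log₂(0.02/0.24) = -0.07170
D(P‖Q) = 1.2763 bits.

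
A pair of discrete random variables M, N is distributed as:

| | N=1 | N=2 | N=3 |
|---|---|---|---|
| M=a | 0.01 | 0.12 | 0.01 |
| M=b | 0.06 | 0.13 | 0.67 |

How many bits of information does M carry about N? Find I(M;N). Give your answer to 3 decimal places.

0.218 bits

Marginals: p(M) = (0.1400, 0.8600), p(N) = (0.0700, 0.2500, 0.6800).
I(M;N) = Σ p(x,y)·log₂[p(x,y)/(p(x)p(y))].
  (a,1): 0.01·log₂(1.0204) = 0.0003
  (a,2): 0.12·log₂(3.4286) = 0.2133
  (a,3): 0.01·log₂(0.1050) = -0.0325
  (b,1): 0.06·log₂(0.9967) = -0.0003
  (b,2): 0.13·log₂(0.6047) = -0.0944
  (b,3): 0.67·log₂(1.1457) = 0.1315
Sum = 0.218 bits.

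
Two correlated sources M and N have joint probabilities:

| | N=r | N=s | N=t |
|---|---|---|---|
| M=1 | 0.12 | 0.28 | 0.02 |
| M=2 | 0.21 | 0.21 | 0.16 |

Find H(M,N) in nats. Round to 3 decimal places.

1.638 nats

H(M,N) = −Σ p(x,y)·ln p(x,y) over all 6 cells.
  cell (1,r): −0.12·ln0.12 = 0.2544
  cell (1,s): −0.28·ln0.28 = 0.3564
  cell (1,t): −0.02·ln0.02 = 0.0782
  cell (2,r): −0.21·ln0.21 = 0.3277
  cell (2,s): −0.21·ln0.21 = 0.3277
  cell (2,t): −0.16·ln0.16 = 0.2932
Sum = 1.638 nats.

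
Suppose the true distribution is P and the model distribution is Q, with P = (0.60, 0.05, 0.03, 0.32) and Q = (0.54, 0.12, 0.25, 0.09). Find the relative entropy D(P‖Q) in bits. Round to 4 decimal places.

0.5219 bits

D(P‖Q) = Σ p·log₂(p/q).
  0.60·log₂(0.60/0.54) = 0.09120
  0.05·log₂(0.05/0.12) = -0.06315
  0.03·log₂(0.03/0.25) = -0.09177
  0.32·log₂(0.32/0.09) = 0.58562
D(P‖Q) = 0.5219 bits.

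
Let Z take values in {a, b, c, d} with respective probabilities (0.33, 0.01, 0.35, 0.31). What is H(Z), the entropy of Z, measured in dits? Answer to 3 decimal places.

0.496 dits

H(Z) = −Σ p·log₁₀ p.
  −(0.33)·log₁₀(0.33) = 0.1589
  −(0.01)·log₁₀(0.01) = 0.0200
  −(0.35)·log₁₀(0.35) = 0.1596
  −(0.31)·log₁₀(0.31) = 0.1577
Sum: 0.1589 + 0.0200 + 0.1596 + 0.1577 = 0.496 dits.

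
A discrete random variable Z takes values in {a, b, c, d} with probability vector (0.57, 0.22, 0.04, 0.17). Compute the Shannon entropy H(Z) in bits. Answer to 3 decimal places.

H(Z) = −Σ p·log₂ p.
  −(0.57)·log₂(0.57) = 0.4623
  −(0.22)·log₂(0.22) = 0.4806
  −(0.04)·log₂(0.04) = 0.1858
  −(0.17)·log₂(0.17) = 0.4346
Sum: 0.4623 + 0.4806 + 0.1858 + 0.4346 = 1.563 bits.

1.563 bits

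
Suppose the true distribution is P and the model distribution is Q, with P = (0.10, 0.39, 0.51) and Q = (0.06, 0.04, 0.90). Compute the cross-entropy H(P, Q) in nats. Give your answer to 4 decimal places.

H(P,Q) = −Σ p·ln q.
  −0.10·ln(0.06) = 0.28134
  −0.39·ln(0.04) = 1.25536
  −0.51·ln(0.90) = 0.05373
H(P,Q) = 1.5904 nats.

1.5904 nats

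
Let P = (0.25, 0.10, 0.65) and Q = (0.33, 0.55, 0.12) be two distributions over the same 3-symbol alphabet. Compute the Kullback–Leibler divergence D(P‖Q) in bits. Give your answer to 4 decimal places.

1.2382 bits

D(P‖Q) = Σ p·log₂(p/q).
  0.25·log₂(0.25/0.33) = -0.10013
  0.10·log₂(0.10/0.55) = -0.24594
  0.65·log₂(0.65/0.12) = 1.58431
D(P‖Q) = 1.2382 bits.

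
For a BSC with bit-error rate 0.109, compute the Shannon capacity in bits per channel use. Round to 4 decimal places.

0.5031 bits

Binary symmetric channel: C = 1 − h₂(ε) where h₂ is the binary entropy function.
h₂(0.109) = −0.109·log₂0.109 − 0.891·log₂0.891 = 0.4969.
C = 1 − 0.4969 = 0.5031 bits per channel use.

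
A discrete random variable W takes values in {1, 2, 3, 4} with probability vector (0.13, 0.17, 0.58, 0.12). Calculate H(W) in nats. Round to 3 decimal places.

H(W) = −Σ p·ln p.
  −(0.13)·ln(0.13) = 0.2652
  −(0.17)·ln(0.17) = 0.3012
  −(0.58)·ln(0.58) = 0.3159
  −(0.12)·ln(0.12) = 0.2544
Sum: 0.2652 + 0.3012 + 0.3159 + 0.2544 = 1.137 nats.

1.137 nats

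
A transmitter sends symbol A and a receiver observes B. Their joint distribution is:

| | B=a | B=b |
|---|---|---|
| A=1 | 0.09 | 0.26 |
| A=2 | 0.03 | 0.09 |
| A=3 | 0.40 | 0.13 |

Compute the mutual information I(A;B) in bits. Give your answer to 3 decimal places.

Marginals: p(A) = (0.3500, 0.1200, 0.5300), p(B) = (0.5200, 0.4800).
I(A;B) = Σ p(x,y)·log₂[p(x,y)/(p(x)p(y))].
  (1,a): 0.09·log₂(0.4945) = -0.0914
  (1,b): 0.26·log₂(1.5476) = 0.1638
  (2,a): 0.03·log₂(0.4808) = -0.0317
  (2,b): 0.09·log₂(1.5625) = 0.0579
  (3,a): 0.40·log₂(1.4514) = 0.2150
  (3,b): 0.13·log₂(0.5110) = -0.1259
Sum = 0.188 bits.

0.188 bits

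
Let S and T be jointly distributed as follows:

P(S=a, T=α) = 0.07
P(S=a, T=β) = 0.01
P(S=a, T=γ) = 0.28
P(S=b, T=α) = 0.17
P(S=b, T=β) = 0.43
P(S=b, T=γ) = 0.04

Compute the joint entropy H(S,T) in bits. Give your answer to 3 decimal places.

H(S,T) = −Σ p(x,y)·log₂ p(x,y) over all 6 cells.
  cell (a,α): −0.07·log₂0.07 = 0.2686
  cell (a,β): −0.01·log₂0.01 = 0.0664
  cell (a,γ): −0.28·log₂0.28 = 0.5142
  cell (b,α): −0.17·log₂0.17 = 0.4346
  cell (b,β): −0.43·log₂0.43 = 0.5236
  cell (b,γ): −0.04·log₂0.04 = 0.1858
Sum = 1.993 bits.

1.993 bits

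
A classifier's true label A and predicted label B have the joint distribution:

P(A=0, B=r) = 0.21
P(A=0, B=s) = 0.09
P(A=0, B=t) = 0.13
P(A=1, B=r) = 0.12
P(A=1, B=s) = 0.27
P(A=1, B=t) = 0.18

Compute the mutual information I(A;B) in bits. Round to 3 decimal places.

Marginals: p(A) = (0.4300, 0.5700), p(B) = (0.3300, 0.3600, 0.3100).
I(A;B) = Σ p(x,y)·log₂[p(x,y)/(p(x)p(y))].
  (0,r): 0.21·log₂(1.4799) = 0.1188
  (0,s): 0.09·log₂(0.5814) = -0.0704
  (0,t): 0.13·log₂(0.9752) = -0.0047
  (1,r): 0.12·log₂(0.6380) = -0.0778
  (1,s): 0.27·log₂(1.3158) = 0.1069
  (1,t): 0.18·log₂(1.0187) = 0.0048
Sum = 0.078 bits.

0.078 bits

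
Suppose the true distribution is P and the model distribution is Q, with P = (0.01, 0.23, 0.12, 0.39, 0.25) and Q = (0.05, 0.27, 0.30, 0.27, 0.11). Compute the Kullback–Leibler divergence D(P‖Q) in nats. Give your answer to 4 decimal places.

D(P‖Q) = Σ p·ln(p/q).
  0.01·ln(0.01/0.05) = -0.01609
  0.23·ln(0.23/0.27) = -0.03688
  0.12·ln(0.12/0.30) = -0.10995
  0.39·ln(0.39/0.27) = 0.14341
  0.25·ln(0.25/0.11) = 0.20525
D(P‖Q) = 0.1857 nats.

0.1857 nats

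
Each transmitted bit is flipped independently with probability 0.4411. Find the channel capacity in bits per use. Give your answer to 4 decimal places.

Binary symmetric channel: C = 1 − h₂(ε) where h₂ is the binary entropy function.
h₂(0.4411) = −0.4411·log₂0.4411 − 0.5589·log₂0.5589 = 0.9900.
C = 1 − 0.9900 = 0.0100 bits per channel use.

0.0100 bits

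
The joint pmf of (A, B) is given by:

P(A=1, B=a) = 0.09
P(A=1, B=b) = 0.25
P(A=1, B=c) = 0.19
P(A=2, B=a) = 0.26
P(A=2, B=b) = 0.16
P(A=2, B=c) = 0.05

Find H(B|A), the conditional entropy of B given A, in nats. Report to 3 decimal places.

Marginals: p(A) = (0.5300, 0.4700), p(B) = (0.3500, 0.4100, 0.2400).
H(B|A) = Σ p(A) · H(B|A=·).
  A=1: p=0.5300, H(B|A=1) = 1.0233
  A=2: p=0.4700, H(B|A=2) = 0.9327
Weighted sum = 0.981 nats.

0.981 nats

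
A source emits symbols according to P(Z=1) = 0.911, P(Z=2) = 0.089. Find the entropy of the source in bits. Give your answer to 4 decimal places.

0.4331 bits

H(Z) = −Σ p·log₂ p.
  −(0.911)·log₂(0.911) = 0.12251
  −(0.089)·log₂(0.089) = 0.31061
Sum: 0.12251 + 0.31061 = 0.4331 bits.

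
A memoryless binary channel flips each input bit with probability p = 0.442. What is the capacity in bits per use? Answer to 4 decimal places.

0.0097 bits

Binary symmetric channel: C = 1 − h₂(ε) where h₂ is the binary entropy function.
h₂(0.442) = −0.442·log₂0.442 − 0.558·log₂0.558 = 0.9903.
C = 1 − 0.9903 = 0.0097 bits per channel use.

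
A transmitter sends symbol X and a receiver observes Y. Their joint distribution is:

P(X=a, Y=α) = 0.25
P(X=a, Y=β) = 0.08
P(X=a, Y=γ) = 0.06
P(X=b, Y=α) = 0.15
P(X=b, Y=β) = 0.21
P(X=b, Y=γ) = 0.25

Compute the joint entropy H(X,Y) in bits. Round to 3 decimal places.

H(X,Y) = −Σ p(x,y)·log₂ p(x,y) over all 6 cells.
  cell (a,α): −0.25·log₂0.25 = 0.5000
  cell (a,β): −0.08·log₂0.08 = 0.2915
  cell (a,γ): −0.06·log₂0.06 = 0.2435
  cell (b,α): −0.15·log₂0.15 = 0.4105
  cell (b,β): −0.21·log₂0.21 = 0.4728
  cell (b,γ): −0.25·log₂0.25 = 0.5000
Sum = 2.418 bits.

2.418 bits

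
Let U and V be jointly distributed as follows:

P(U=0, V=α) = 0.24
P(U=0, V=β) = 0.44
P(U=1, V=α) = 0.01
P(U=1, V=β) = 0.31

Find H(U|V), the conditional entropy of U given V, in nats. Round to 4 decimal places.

Marginals: p(U) = (0.6800, 0.3200), p(V) = (0.2500, 0.7500).
H(U|V) = Σ p(V) · H(U|V=·).
  V=α: p=0.2500, H(U|V=α) = 0.1679
  V=β: p=0.7500, H(U|V=β) = 0.6780
Weighted sum = 0.5505 nats.

0.5505 nats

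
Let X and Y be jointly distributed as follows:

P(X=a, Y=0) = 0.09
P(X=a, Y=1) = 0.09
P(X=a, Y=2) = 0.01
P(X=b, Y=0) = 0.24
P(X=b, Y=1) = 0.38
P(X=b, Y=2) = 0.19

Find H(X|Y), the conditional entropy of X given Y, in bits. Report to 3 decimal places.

Marginals: p(X) = (0.1900, 0.8100), p(Y) = (0.3300, 0.4700, 0.2000).
H(X|Y) = Σ p(Y) · H(X|Y=·).
  Y=0: p=0.3300, H(X|Y=0) = 0.8454
  Y=1: p=0.4700, H(X|Y=1) = 0.7046
  Y=2: p=0.2000, H(X|Y=2) = 0.2864
Weighted sum = 0.667 bits.

0.667 bits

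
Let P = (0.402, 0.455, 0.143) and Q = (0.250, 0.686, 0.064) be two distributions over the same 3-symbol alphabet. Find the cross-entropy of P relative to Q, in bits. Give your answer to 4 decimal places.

1.6185 bits

H(P,Q) = −Σ p·log₂ q.
  −0.402·log₂(0.250) = 0.80400
  −0.455·log₂(0.686) = 0.24739
  −0.143·log₂(0.064) = 0.56711
H(P,Q) = 1.6185 bits.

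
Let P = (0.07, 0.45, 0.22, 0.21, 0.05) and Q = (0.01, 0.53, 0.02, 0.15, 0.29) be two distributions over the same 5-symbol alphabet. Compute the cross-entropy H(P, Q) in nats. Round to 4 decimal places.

1.9290 nats

H(P,Q) = −Σ p·ln q.
  −0.07·ln(0.01) = 0.32236
  −0.45·ln(0.53) = 0.28570
  −0.22·ln(0.02) = 0.86065
  −0.21·ln(0.15) = 0.39840
  −0.05·ln(0.29) = 0.06189
H(P,Q) = 1.9290 nats.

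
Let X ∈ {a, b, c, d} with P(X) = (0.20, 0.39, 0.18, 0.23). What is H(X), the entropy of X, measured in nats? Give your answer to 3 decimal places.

1.336 nats

H(X) = −Σ p·ln p.
  −(0.20)·ln(0.20) = 0.3219
  −(0.39)·ln(0.39) = 0.3672
  −(0.18)·ln(0.18) = 0.3087
  −(0.23)·ln(0.23) = 0.3380
Sum: 0.3219 + 0.3672 + 0.3087 + 0.3380 = 1.336 nats.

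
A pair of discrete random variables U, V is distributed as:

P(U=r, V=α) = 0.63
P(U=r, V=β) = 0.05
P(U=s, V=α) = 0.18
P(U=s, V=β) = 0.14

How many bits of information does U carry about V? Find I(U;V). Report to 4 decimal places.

0.1274 bits

Marginals: p(U) = (0.6800, 0.3200), p(V) = (0.8100, 0.1900).
I(U;V) = H(U) + H(V) − H(U,V).
H(U) = 0.9044, H(V) = 0.7015, H(U,V) = 1.4785.
I(U;V) = 0.9044 + 0.7015 − 1.4785 = 0.1274 bits.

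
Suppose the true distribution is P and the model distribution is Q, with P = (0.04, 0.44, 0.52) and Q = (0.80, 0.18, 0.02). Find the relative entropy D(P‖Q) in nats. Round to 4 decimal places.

1.9677 nats

D(P‖Q) = Σ p·ln(p/q).
  0.04·ln(0.04/0.80) = -0.11983
  0.44·ln(0.44/0.18) = 0.39328
  0.52·ln(0.52/0.02) = 1.69421
D(P‖Q) = 1.9677 nats.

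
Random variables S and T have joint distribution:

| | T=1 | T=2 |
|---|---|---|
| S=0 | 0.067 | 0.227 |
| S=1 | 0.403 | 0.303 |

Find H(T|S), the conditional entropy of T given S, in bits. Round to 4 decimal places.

0.9234 bits

Marginals: p(S) = (0.2940, 0.7060), p(T) = (0.4700, 0.5300).
H(T|S) = Σ p(S) · H(T|S=·).
  S=0: p=0.2940, H(T|S=0) = 0.7743
  S=1: p=0.7060, H(T|S=1) = 0.9855
Weighted sum = 0.9234 bits.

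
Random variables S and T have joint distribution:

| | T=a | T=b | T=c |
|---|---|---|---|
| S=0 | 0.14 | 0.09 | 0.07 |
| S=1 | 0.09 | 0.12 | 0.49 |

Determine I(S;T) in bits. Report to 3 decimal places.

0.148 bits

Marginals: p(S) = (0.3000, 0.7000), p(T) = (0.2300, 0.2100, 0.5600).
I(S;T) = Σ p(x,y)·log₂[p(x,y)/(p(x)p(y))].
  (0,a): 0.14·log₂(2.0290) = 0.1429
  (0,b): 0.09·log₂(1.4286) = 0.0463
  (0,c): 0.07·log₂(0.4167) = -0.0884
  (1,a): 0.09·log₂(0.5590) = -0.0755
  (1,b): 0.12·log₂(0.8163) = -0.0351
  (1,c): 0.49·log₂(1.2500) = 0.1577
Sum = 0.148 bits.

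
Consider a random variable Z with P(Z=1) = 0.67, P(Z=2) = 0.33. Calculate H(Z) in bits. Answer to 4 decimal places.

H(Z) = −Σ p·log₂ p.
  −(0.67)·log₂(0.67) = 0.38710
  −(0.33)·log₂(0.33) = 0.52782
Sum: 0.38710 + 0.52782 = 0.9149 bits.

0.9149 bits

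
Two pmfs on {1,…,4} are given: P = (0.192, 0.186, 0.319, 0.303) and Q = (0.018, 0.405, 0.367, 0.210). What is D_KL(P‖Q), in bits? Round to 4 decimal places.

D(P‖Q) = Σ p·log₂(p/q).
  0.192·log₂(0.192/0.018) = 0.65569
  0.186·log₂(0.186/0.405) = -0.20881
  0.319·log₂(0.319/0.367) = -0.06451
  0.303·log₂(0.303/0.210) = 0.16027
D(P‖Q) = 0.5426 bits.

0.5426 bits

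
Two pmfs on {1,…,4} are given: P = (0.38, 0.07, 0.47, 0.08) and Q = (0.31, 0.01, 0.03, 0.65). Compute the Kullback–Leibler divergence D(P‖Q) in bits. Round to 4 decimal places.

D(P‖Q) = Σ p·log₂(p/q).
  0.38·log₂(0.38/0.31) = 0.11162
  0.07·log₂(0.07/0.01) = 0.19651
  0.47·log₂(0.47/0.03) = 1.86572
  0.08·log₂(0.08/0.65) = -0.24179
D(P‖Q) = 1.9321 bits.

1.9321 bits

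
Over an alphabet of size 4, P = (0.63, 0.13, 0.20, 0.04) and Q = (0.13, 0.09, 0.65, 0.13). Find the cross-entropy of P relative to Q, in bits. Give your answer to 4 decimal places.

H(P,Q) = −Σ p·log₂ q.
  −0.63·log₂(0.13) = 1.85435
  −0.13·log₂(0.09) = 0.45161
  −0.20·log₂(0.65) = 0.12430
  −0.04·log₂(0.13) = 0.11774
H(P,Q) = 2.5480 bits.

2.5480 bits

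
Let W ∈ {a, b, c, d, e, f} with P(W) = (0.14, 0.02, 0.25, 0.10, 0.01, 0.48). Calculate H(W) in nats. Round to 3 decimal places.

1.329 nats

H(W) = −Σ p·ln p.
  −(0.14)·ln(0.14) = 0.2753
  −(0.02)·ln(0.02) = 0.0782
  −(0.25)·ln(0.25) = 0.3466
  −(0.10)·ln(0.10) = 0.2303
  −(0.01)·ln(0.01) = 0.0461
  −(0.48)·ln(0.48) = 0.3523
Sum: 0.2753 + 0.0782 + 0.3466 + 0.2303 + 0.0461 + 0.3523 = 1.329 nats.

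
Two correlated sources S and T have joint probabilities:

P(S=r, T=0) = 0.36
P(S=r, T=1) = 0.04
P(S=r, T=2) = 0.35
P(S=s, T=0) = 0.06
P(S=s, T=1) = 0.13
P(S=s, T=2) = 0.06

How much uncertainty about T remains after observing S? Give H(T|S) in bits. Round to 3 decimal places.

1.305 bits

Chain rule: H(T|S) = H(S,T) − H(S).
Marginals: p(S) = (0.7500, 0.2500), p(T) = (0.4200, 0.1700, 0.4100).
H(S,T) = 2.1162 bits; H(S) = 0.8113 bits.
H(T|S) = 2.1162 − 0.8113 = 1.305 bits.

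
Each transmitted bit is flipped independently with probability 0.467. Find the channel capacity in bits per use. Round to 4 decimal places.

Binary symmetric channel: C = 1 − h₂(ε) where h₂ is the binary entropy function.
h₂(0.467) = −0.467·log₂0.467 − 0.533·log₂0.533 = 0.9969.
C = 1 − 0.9969 = 0.0031 bits per channel use.

0.0031 bits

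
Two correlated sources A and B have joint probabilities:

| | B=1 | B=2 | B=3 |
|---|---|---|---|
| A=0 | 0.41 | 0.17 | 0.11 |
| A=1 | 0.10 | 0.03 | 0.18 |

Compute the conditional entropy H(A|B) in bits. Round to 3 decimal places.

Chain rule: H(A|B) = H(A,B) − H(B).
Marginals: p(A) = (0.6900, 0.3100), p(B) = (0.5100, 0.2000, 0.2900).
H(A,B) = 2.2415 bits; H(B) = 1.4777 bits.
H(A|B) = 2.2415 − 1.4777 = 0.764 bits.

0.764 bits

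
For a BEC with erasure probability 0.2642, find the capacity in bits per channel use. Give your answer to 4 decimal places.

0.7358 bits

Binary erasure channel: capacity C = 1 − ε.
C = 1 − 0.2642 = 0.7358 bits per channel use.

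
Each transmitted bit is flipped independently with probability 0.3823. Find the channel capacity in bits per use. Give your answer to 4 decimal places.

Binary symmetric channel: C = 1 − h₂(ε) where h₂ is the binary entropy function.
h₂(0.3823) = −0.3823·log₂0.3823 − 0.6177·log₂0.6177 = 0.9597.
C = 1 − 0.9597 = 0.0403 bits per channel use.

0.0403 bits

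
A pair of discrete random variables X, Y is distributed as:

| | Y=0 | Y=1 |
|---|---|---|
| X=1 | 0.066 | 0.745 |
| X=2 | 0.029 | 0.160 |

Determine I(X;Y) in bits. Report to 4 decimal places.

0.0060 bits

Marginals: p(X) = (0.8110, 0.1890), p(Y) = (0.0950, 0.9050).
I(X;Y) = Σ p(x,y)·log₂[p(x,y)/(p(x)p(y))].
  (1,0): 0.066·log₂(0.8566) = -0.01473
  (1,1): 0.745·log₂(1.0150) = 0.01605
  (2,0): 0.029·log₂(1.6151) = 0.02006
  (2,1): 0.160·log₂(0.9354) = -0.01541
Sum = 0.0060 bits.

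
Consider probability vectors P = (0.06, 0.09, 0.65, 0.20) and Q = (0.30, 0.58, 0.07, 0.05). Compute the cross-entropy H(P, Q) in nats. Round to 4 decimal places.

2.4489 nats

H(P,Q) = −Σ p·ln q.
  −0.06·ln(0.30) = 0.07224
  −0.09·ln(0.58) = 0.04903
  −0.65·ln(0.07) = 1.72852
  −0.20·ln(0.05) = 0.59915
H(P,Q) = 2.4489 nats.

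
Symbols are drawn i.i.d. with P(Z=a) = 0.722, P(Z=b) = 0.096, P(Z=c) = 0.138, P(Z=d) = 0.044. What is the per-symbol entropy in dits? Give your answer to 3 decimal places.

H(Z) = −Σ p·log₁₀ p.
  −(0.722)·log₁₀(0.722) = 0.1021
  −(0.096)·log₁₀(0.096) = 0.0977
  −(0.138)·log₁₀(0.138) = 0.1187
  −(0.044)·log₁₀(0.044) = 0.0597
Sum: 0.1021 + 0.0977 + 0.1187 + 0.0597 = 0.378 dits.

0.378 dits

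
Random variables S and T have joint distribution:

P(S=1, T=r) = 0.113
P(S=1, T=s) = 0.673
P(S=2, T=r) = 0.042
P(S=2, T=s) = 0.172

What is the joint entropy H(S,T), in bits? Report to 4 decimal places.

H(S,T) = −Σ p(x,y)·log₂ p(x,y) over all 4 cells.
  cell (1,r): −0.113·log₂0.113 = 0.35545
  cell (1,s): −0.673·log₂0.673 = 0.38450
  cell (2,r): −0.042·log₂0.042 = 0.19209
  cell (2,s): −0.172·log₂0.172 = 0.43680
Sum = 1.3688 bits.

1.3688 bits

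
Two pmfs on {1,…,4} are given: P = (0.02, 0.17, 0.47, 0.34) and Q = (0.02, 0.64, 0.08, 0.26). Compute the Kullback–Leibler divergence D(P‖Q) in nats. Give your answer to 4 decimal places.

D(P‖Q) = Σ p·ln(p/q).
  0.02·ln(0.02/0.02) = 0.00000
  0.17·ln(0.17/0.64) = -0.22536
  0.47·ln(0.47/0.08) = 0.83223
  0.34·ln(0.34/0.26) = 0.09121
D(P‖Q) = 0.6981 nats.

0.6981 nats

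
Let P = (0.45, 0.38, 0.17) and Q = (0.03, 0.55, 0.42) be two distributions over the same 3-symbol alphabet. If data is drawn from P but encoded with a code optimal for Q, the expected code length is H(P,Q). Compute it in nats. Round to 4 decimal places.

1.9526 nats

H(P,Q) = −Σ p·ln q.
  −0.45·ln(0.03) = 1.57795
  −0.38·ln(0.55) = 0.22718
  −0.17·ln(0.42) = 0.14748
H(P,Q) = 1.9526 nats.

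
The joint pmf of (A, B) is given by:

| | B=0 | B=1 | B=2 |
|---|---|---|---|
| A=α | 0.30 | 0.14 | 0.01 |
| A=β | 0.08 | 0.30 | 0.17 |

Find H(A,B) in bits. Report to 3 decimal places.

2.232 bits

H(A,B) = −Σ p(x,y)·log₂ p(x,y) over all 6 cells.
  cell (α,0): −0.30·log₂0.30 = 0.5211
  cell (α,1): −0.14·log₂0.14 = 0.3971
  cell (α,2): −0.01·log₂0.01 = 0.0664
  cell (β,0): −0.08·log₂0.08 = 0.2915
  cell (β,1): −0.30·log₂0.30 = 0.5211
  cell (β,2): −0.17·log₂0.17 = 0.4346
Sum = 2.232 bits.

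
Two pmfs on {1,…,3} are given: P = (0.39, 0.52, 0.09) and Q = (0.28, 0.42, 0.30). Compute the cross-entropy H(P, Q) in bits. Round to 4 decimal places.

1.5234 bits

H(P,Q) = −Σ p·log₂ q.
  −0.39·log₂(0.28) = 0.71624
  −0.52·log₂(0.42) = 0.65080
  −0.09·log₂(0.30) = 0.15633
H(P,Q) = 1.5234 bits.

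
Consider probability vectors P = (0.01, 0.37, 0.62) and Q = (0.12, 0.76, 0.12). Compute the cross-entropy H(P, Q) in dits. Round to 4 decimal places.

H(P,Q) = −Σ p·log₁₀ q.
  −0.01·log₁₀(0.12) = 0.00921
  −0.37·log₁₀(0.76) = 0.04410
  −0.62·log₁₀(0.12) = 0.57091
H(P,Q) = 0.6242 dits.

0.6242 dits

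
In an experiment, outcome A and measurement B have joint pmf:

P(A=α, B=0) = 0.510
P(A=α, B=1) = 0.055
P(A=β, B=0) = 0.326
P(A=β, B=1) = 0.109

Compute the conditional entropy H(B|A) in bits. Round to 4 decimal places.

0.6135 bits

Chain rule: H(B|A) = H(A,B) − H(A).
Marginals: p(A) = (0.5650, 0.4350), p(B) = (0.8360, 0.1640).
H(A,B) = 1.6013 bits; H(A) = 0.9878 bits.
H(B|A) = 1.6013 − 0.9878 = 0.6135 bits.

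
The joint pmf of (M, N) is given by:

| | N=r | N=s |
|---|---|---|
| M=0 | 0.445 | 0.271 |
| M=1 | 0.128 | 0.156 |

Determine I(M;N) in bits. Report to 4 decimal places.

Marginals: p(M) = (0.7160, 0.2840), p(N) = (0.5730, 0.4270).
I(M;N) = H(M) + H(N) − H(M,N).
H(M) = 0.8608, H(N) = 0.9846, H(M,N) = 1.8280.
I(M;N) = 0.8608 + 0.9846 − 1.8280 = 0.0174 bits.

0.0174 bits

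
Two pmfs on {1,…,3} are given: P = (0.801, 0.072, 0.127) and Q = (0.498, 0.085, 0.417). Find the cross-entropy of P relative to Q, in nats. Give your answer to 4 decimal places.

0.8470 nats

H(P,Q) = −Σ p·ln q.
  −0.801·ln(0.498) = 0.55842
  −0.072·ln(0.085) = 0.17749
  −0.127·ln(0.417) = 0.11108
H(P,Q) = 0.8470 nats.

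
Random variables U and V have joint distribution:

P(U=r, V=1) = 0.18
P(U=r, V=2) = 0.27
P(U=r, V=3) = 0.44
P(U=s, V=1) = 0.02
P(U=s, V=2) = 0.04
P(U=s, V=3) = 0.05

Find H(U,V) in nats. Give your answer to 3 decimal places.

1.380 nats

H(U,V) = −Σ p(x,y)·ln p(x,y) over all 6 cells.
  cell (r,1): −0.18·ln0.18 = 0.3087
  cell (r,2): −0.27·ln0.27 = 0.3535
  cell (r,3): −0.44·ln0.44 = 0.3612
  cell (s,1): −0.02·ln0.02 = 0.0782
  cell (s,2): −0.04·ln0.04 = 0.1288
  cell (s,3): −0.05·ln0.05 = 0.1498
Sum = 1.380 nats.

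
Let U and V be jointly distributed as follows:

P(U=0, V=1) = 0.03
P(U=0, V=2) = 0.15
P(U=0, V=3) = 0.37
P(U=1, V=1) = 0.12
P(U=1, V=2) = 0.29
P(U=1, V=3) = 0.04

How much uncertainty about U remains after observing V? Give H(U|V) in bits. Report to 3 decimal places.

Chain rule: H(U|V) = H(U,V) − H(V).
Marginals: p(U) = (0.5500, 0.4500), p(V) = (0.1500, 0.4400, 0.4100).
H(U,V) = 2.1638 bits; H(V) = 1.4591 bits.
H(U|V) = 2.1638 − 1.4591 = 0.705 bits.

0.705 bits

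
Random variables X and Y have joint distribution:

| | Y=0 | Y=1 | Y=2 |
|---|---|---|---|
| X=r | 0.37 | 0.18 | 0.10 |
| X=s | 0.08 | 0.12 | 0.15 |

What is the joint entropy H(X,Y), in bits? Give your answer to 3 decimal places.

H(X,Y) = −Σ p(x,y)·log₂ p(x,y) over all 6 cells.
  cell (r,0): −0.37·log₂0.37 = 0.5307
  cell (r,1): −0.18·log₂0.18 = 0.4453
  cell (r,2): −0.10·log₂0.10 = 0.3322
  cell (s,0): −0.08·log₂0.08 = 0.2915
  cell (s,1): −0.12·log₂0.12 = 0.3671
  cell (s,2): −0.15·log₂0.15 = 0.4105
Sum = 2.377 bits.

2.377 bits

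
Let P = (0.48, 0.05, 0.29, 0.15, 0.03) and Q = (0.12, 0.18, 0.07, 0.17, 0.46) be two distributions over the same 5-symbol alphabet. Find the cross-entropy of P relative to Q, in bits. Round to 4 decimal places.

H(P,Q) = −Σ p·log₂ q.
  −0.48·log₂(0.12) = 1.46827
  −0.05·log₂(0.18) = 0.12370
  −0.29·log₂(0.07) = 1.11259
  −0.15·log₂(0.17) = 0.38346
  −0.03·log₂(0.46) = 0.03361
H(P,Q) = 3.1216 bits.

3.1216 bits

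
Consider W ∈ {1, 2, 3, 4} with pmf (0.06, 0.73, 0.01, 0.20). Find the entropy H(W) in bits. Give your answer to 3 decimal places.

1.106 bits

H(W) = −Σ p·log₂ p.
  −(0.06)·log₂(0.06) = 0.2435
  −(0.73)·log₂(0.73) = 0.3314
  −(0.01)·log₂(0.01) = 0.0664
  −(0.20)·log₂(0.20) = 0.4644
Sum: 0.2435 + 0.3314 + 0.0664 + 0.4644 = 1.106 bits.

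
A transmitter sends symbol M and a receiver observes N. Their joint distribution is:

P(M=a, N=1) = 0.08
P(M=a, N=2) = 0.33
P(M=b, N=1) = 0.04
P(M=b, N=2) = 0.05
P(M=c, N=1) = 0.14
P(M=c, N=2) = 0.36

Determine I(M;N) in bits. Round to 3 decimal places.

Marginals: p(M) = (0.4100, 0.0900, 0.5000), p(N) = (0.2600, 0.7400).
I(M;N) = H(M) + H(N) − H(M,N).
H(M) = 1.3400, H(N) = 0.8267, H(M,N) = 2.1489.
I(M;N) = 1.3400 + 0.8267 − 2.1489 = 0.018 bits.

0.018 bits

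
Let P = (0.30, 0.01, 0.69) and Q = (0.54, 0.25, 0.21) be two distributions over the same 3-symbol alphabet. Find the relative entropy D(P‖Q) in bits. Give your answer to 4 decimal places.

0.8833 bits

D(P‖Q) = Σ p·log₂(p/q).
  0.30·log₂(0.30/0.54) = -0.25440
  0.01·log₂(0.01/0.25) = -0.04644
  0.69·log₂(0.69/0.21) = 1.18418
D(P‖Q) = 0.8833 bits.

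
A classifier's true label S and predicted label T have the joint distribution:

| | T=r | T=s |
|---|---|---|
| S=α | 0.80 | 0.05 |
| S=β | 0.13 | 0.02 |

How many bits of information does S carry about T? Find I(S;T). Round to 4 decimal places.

Marginals: p(S) = (0.8500, 0.1500), p(T) = (0.9300, 0.0700).
I(S;T) = Σ p(x,y)·log₂[p(x,y)/(p(x)p(y))].
  (α,r): 0.80·log₂(1.0120) = 0.01379
  (α,s): 0.05·log₂(0.8403) = -0.01255
  (β,r): 0.13·log₂(0.9319) = -0.01323
  (β,s): 0.02·log₂(1.9048) = 0.01859
Sum = 0.0066 bits.

0.0066 bits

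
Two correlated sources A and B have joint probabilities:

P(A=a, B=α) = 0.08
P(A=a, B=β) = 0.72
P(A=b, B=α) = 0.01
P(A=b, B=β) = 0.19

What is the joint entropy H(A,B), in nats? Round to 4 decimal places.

0.8002 nats

H(A,B) = −Σ p(x,y)·ln p(x,y) over all 4 cells.
  cell (a,α): −0.08·ln0.08 = 0.20206
  cell (a,β): −0.72·ln0.72 = 0.23652
  cell (b,α): −0.01·ln0.01 = 0.04605
  cell (b,β): −0.19·ln0.19 = 0.31554
Sum = 0.8002 nats.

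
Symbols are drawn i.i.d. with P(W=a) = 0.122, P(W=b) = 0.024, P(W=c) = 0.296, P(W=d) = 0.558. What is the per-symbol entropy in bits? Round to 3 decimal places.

1.489 bits

H(W) = −Σ p·log₂ p.
  −(0.122)·log₂(0.122) = 0.3703
  −(0.024)·log₂(0.024) = 0.1291
  −(0.296)·log₂(0.296) = 0.5199
  −(0.558)·log₂(0.558) = 0.4696
Sum: 0.3703 + 0.1291 + 0.5199 + 0.4696 = 1.489 bits.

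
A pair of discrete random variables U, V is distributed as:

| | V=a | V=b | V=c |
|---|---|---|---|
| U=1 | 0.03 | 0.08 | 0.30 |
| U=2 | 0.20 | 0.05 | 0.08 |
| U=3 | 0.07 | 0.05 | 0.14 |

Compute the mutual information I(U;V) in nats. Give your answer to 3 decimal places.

Marginals: p(U) = (0.4100, 0.3300, 0.2600), p(V) = (0.3000, 0.1800, 0.5200).
I(U;V) = Σ p(x,y)·ln[p(x,y)/(p(x)p(y))].
  (1,a): 0.03·ln(0.2439) = -0.0423
  (1,b): 0.08·ln(1.0840) = 0.0065
  (1,c): 0.30·ln(1.4071) = 0.1025
  (2,a): 0.20·ln(2.0202) = 0.1406
  (2,b): 0.05·ln(0.8418) = -0.0086
  (2,c): 0.08·ln(0.4662) = -0.0611
  (3,a): 0.07·ln(0.8974) = -0.0076
  (3,b): 0.05·ln(1.0684) = 0.0033
  (3,c): 0.14·ln(1.0355) = 0.0049
Sum = 0.138 nats.

0.138 nats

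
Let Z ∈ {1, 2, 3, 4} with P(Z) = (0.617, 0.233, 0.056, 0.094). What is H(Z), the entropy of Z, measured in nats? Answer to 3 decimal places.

1.021 nats

H(Z) = −Σ p·ln p.
  −(0.617)·ln(0.617) = 0.2979
  −(0.233)·ln(0.233) = 0.3394
  −(0.056)·ln(0.056) = 0.1614
  −(0.094)·ln(0.094) = 0.2223
Sum: 0.2979 + 0.3394 + 0.1614 + 0.2223 = 1.021 nats.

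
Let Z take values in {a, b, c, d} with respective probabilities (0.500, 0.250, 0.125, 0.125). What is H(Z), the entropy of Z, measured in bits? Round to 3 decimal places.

H(Z) = −Σ p·log₂ p.
  −(0.500)·log₂(0.500) = 0.5000
  −(0.250)·log₂(0.250) = 0.5000
  −(0.125)·log₂(0.125) = 0.3750
  −(0.125)·log₂(0.125) = 0.3750
Sum: 0.5000 + 0.5000 + 0.3750 + 0.3750 = 1.750 bits.

1.750 bits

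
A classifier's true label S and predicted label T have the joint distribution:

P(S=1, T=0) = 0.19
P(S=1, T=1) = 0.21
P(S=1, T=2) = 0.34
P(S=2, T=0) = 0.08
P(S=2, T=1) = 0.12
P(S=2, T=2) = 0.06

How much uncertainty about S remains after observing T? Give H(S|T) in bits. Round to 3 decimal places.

Chain rule: H(S|T) = H(S,T) − H(T).
Marginals: p(S) = (0.7400, 0.2600), p(T) = (0.2700, 0.3300, 0.4000).
H(S,T) = 2.3593 bits; H(T) = 1.5666 bits.
H(S|T) = 2.3593 − 1.5666 = 0.793 bits.

0.793 bits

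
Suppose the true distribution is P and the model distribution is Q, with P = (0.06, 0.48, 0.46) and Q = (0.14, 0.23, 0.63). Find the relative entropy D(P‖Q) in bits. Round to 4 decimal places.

D(P‖Q) = Σ p·log₂(p/q).
  0.06·log₂(0.06/0.14) = -0.07334
  0.48·log₂(0.48/0.23) = 0.50947
  0.46·log₂(0.46/0.63) = -0.20871
D(P‖Q) = 0.2274 bits.

0.2274 bits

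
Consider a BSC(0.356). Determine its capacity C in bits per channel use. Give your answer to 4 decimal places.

Binary symmetric channel: C = 1 − h₂(ε) where h₂ is the binary entropy function.
h₂(0.356) = −0.356·log₂0.356 − 0.644·log₂0.644 = 0.9393.
C = 1 − 0.9393 = 0.0607 bits per channel use.

0.0607 bits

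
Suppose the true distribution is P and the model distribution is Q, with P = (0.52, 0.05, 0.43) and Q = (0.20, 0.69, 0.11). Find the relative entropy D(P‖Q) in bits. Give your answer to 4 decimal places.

1.3732 bits

D(P‖Q) = Σ p·log₂(p/q).
  0.52·log₂(0.52/0.20) = 0.71683
  0.05·log₂(0.05/0.69) = -0.18933
  0.43·log₂(0.43/0.11) = 0.84574
D(P‖Q) = 1.3732 bits.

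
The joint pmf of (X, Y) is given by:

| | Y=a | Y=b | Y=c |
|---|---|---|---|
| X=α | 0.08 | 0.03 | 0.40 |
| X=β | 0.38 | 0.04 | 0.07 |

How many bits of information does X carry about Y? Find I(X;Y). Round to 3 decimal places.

0.339 bits

Marginals: p(X) = (0.5100, 0.4900), p(Y) = (0.4600, 0.0700, 0.4700).
I(X;Y) = Σ p(x,y)·log₂[p(x,y)/(p(x)p(y))].
  (α,a): 0.08·log₂(0.3410) = -0.1242
  (α,b): 0.03·log₂(0.8403) = -0.0075
  (α,c): 0.40·log₂(1.6688) = 0.2955
  (β,a): 0.38·log₂(1.6859) = 0.2863
  (β,b): 0.04·log₂(1.1662) = 0.0089
  (β,c): 0.07·log₂(0.3040) = -0.1203
Sum = 0.339 bits.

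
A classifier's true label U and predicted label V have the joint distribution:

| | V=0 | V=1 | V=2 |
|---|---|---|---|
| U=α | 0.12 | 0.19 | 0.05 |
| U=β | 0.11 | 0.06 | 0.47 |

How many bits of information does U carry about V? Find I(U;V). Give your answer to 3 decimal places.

0.277 bits

Marginals: p(U) = (0.3600, 0.6400), p(V) = (0.2300, 0.2500, 0.5200).
I(U;V) = H(U) + H(V) − H(U,V).
H(U) = 0.9427, H(V) = 1.4782, H(U,V) = 2.1442.
I(U;V) = 0.9427 + 1.4782 − 2.1442 = 0.277 bits.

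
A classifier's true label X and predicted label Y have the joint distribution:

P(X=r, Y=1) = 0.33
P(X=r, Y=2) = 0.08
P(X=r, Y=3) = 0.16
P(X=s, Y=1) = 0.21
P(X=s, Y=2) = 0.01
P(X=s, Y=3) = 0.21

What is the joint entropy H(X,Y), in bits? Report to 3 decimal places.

H(X,Y) = −Σ p(x,y)·log₂ p(x,y) over all 6 cells.
  cell (r,1): −0.33·log₂0.33 = 0.5278
  cell (r,2): −0.08·log₂0.08 = 0.2915
  cell (r,3): −0.16·log₂0.16 = 0.4230
  cell (s,1): −0.21·log₂0.21 = 0.4728
  cell (s,2): −0.01·log₂0.01 = 0.0664
  cell (s,3): −0.21·log₂0.21 = 0.4728
Sum = 2.254 bits.

2.254 bits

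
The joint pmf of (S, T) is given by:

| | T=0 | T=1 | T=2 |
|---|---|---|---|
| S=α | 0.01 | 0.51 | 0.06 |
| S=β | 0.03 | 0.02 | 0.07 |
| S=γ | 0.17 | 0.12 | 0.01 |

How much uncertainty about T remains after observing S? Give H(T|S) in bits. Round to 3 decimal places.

Marginals: p(S) = (0.5800, 0.1200, 0.3000), p(T) = (0.2100, 0.6500, 0.1400).
H(T|S) = Σ p(S) · H(T|S=·).
  S=α: p=0.5800, H(T|S=α) = 0.6027
  S=β: p=0.1200, H(T|S=β) = 1.3844
  S=γ: p=0.3000, H(T|S=γ) = 1.1567
Weighted sum = 0.863 bits.

0.863 bits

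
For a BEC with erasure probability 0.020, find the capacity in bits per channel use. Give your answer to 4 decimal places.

0.9800 bits

Binary erasure channel: capacity C = 1 − ε.
C = 1 − 0.020 = 0.9800 bits per channel use.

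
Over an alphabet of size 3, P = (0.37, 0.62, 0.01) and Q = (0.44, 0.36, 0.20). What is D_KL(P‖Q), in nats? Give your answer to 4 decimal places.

0.2430 nats

D(P‖Q) = Σ p·ln(p/q).
  0.37·ln(0.37/0.44) = -0.06411
  0.62·ln(0.62/0.36) = 0.33704
  0.01·ln(0.01/0.20) = -0.02996
D(P‖Q) = 0.2430 nats.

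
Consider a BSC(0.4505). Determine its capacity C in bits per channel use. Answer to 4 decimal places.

0.0071 bits

Binary symmetric channel: C = 1 − h₂(ε) where h₂ is the binary entropy function.
h₂(0.4505) = −0.4505·log₂0.4505 − 0.5495·log₂0.5495 = 0.9929.
C = 1 − 0.9929 = 0.0071 bits per channel use.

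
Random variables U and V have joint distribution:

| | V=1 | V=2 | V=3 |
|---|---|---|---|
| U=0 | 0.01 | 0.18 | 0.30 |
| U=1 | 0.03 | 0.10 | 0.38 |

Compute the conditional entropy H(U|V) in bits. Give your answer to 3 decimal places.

Marginals: p(U) = (0.4900, 0.5100), p(V) = (0.0400, 0.2800, 0.6800).
H(U|V) = Σ p(V) · H(U|V=·).
  V=1: p=0.0400, H(U|V=1) = 0.8113
  V=2: p=0.2800, H(U|V=2) = 0.9403
  V=3: p=0.6800, H(U|V=3) = 0.9900
Weighted sum = 0.969 bits.

0.969 bits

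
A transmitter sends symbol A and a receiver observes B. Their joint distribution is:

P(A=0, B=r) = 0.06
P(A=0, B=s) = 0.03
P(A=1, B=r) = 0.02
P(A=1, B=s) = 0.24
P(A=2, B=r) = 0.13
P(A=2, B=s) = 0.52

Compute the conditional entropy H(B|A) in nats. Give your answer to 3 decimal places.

0.453 nats

Marginals: p(A) = (0.0900, 0.2600, 0.6500), p(B) = (0.2100, 0.7900).
H(B|A) = Σ p(A) · H(B|A=·).
  A=0: p=0.0900, H(B|A=0) = 0.6365
  A=1: p=0.2600, H(B|A=1) = 0.2712
  A=2: p=0.6500, H(B|A=2) = 0.5004
Weighted sum = 0.453 nats.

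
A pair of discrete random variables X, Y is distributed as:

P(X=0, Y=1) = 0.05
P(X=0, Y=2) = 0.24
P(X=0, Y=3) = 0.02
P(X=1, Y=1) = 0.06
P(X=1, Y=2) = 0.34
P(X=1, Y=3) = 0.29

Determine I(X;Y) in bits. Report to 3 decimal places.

Marginals: p(X) = (0.3100, 0.6900), p(Y) = (0.1100, 0.5800, 0.3100).
I(X;Y) = H(X) + H(Y) − H(X,Y).
H(X) = 0.8932, H(Y) = 1.3299, H(X,Y) = 2.1137.
I(X;Y) = 0.8932 + 1.3299 − 2.1137 = 0.109 bits.

0.109 bits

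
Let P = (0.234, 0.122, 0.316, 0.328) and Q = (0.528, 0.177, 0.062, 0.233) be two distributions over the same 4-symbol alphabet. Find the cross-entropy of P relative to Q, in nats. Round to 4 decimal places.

H(P,Q) = −Σ p·ln q.
  −0.234·ln(0.528) = 0.14945
  −0.122·ln(0.177) = 0.21126
  −0.316·ln(0.062) = 0.87868
  −0.328·ln(0.233) = 0.47780
H(P,Q) = 1.7172 nats.

1.7172 nats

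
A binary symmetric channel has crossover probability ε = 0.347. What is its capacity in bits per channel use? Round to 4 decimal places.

Binary symmetric channel: C = 1 − h₂(ε) where h₂ is the binary entropy function.
h₂(0.347) = −0.347·log₂0.347 − 0.653·log₂0.653 = 0.9314.
C = 1 − 0.9314 = 0.0686 bits per channel use.

0.0686 bits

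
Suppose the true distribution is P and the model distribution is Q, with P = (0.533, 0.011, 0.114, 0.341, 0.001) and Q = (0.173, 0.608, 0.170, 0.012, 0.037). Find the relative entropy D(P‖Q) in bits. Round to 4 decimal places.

2.3772 bits

D(P‖Q) = Σ p·log₂(p/q).
  0.533·log₂(0.533/0.173) = 0.86525
  0.011·log₂(0.011/0.608) = -0.06367
  0.114·log₂(0.114/0.170) = -0.06572
  0.341·log₂(0.341/0.012) = 1.64657
  0.001·log₂(0.001/0.037) = -0.00521
D(P‖Q) = 2.3772 bits.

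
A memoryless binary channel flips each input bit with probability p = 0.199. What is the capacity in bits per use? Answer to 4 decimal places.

0.2801 bits

Binary symmetric channel: C = 1 − h₂(ε) where h₂ is the binary entropy function.
h₂(0.199) = −0.199·log₂0.199 − 0.801·log₂0.801 = 0.7199.
C = 1 − 0.7199 = 0.2801 bits per channel use.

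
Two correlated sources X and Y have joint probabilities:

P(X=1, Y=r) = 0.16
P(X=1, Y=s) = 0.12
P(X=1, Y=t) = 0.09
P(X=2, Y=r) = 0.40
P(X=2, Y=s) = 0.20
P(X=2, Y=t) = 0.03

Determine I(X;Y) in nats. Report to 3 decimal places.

0.045 nats

Marginals: p(X) = (0.3700, 0.6300), p(Y) = (0.5600, 0.3200, 0.1200).
I(X;Y) = H(X) + H(Y) − H(X,Y).
H(X) = 0.6590, H(Y) = 0.9437, H(X,Y) = 1.5580.
I(X;Y) = 0.6590 + 0.9437 − 1.5580 = 0.045 nats.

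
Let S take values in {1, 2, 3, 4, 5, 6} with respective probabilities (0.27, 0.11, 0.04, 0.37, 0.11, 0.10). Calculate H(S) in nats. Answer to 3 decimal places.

H(S) = −Σ p·ln p.
  −(0.27)·ln(0.27) = 0.3535
  −(0.11)·ln(0.11) = 0.2428
  −(0.04)·ln(0.04) = 0.1288
  −(0.37)·ln(0.37) = 0.3679
  −(0.11)·ln(0.11) = 0.2428
  −(0.10)·ln(0.10) = 0.2303
Sum: 0.3535 + 0.2428 + 0.1288 + 0.3679 + 0.2428 + 0.2303 = 1.566 nats.

1.566 nats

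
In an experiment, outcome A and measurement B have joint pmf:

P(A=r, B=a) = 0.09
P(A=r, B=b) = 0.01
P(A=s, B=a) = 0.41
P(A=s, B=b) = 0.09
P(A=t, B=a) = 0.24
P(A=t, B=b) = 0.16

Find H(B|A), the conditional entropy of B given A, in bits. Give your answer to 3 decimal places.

Marginals: p(A) = (0.1000, 0.5000, 0.4000), p(B) = (0.7400, 0.2600).
H(B|A) = Σ p(A) · H(B|A=·).
  A=r: p=0.1000, H(B|A=r) = 0.4690
  A=s: p=0.5000, H(B|A=s) = 0.6801
  A=t: p=0.4000, H(B|A=t) = 0.9710
Weighted sum = 0.775 bits.

0.775 bits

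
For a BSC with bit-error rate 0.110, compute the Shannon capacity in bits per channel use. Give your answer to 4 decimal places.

0.5001 bits

Binary symmetric channel: C = 1 − h₂(ε) where h₂ is the binary entropy function.
h₂(0.110) = −0.110·log₂0.110 − 0.890·log₂0.890 = 0.4999.
C = 1 − 0.4999 = 0.5001 bits per channel use.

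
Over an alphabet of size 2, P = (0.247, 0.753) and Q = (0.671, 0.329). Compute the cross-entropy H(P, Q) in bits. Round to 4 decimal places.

H(P,Q) = −Σ p·log₂ q.
  −0.247·log₂(0.671) = 0.14218
  −0.753·log₂(0.329) = 1.20769
H(P,Q) = 1.3499 bits.

1.3499 bits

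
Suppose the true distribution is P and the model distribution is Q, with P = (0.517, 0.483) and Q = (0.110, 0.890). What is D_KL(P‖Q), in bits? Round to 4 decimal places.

D(P‖Q) = Σ p·log₂(p/q).
  0.517·log₂(0.517/0.110) = 1.15429
  0.483·log₂(0.483/0.890) = -0.42590
D(P‖Q) = 0.7284 bits.

0.7284 bits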